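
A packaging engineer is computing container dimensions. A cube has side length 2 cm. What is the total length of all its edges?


Shape: cube
Side s = 2 cm
A cube has 12 edges, all equal.
Formula: total edge length = 12 * s
Total = 12 * 2
Total = 24
24 cm


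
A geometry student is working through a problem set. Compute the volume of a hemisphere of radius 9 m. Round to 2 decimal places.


Shape: hemisphere (half of a sphere)
Radius r = 9 m
Formula: V = (1/2) * (4/3) * pi * r^3 = (2/3) * pi * r^3
r^3 = 729
(2/3) * 729 = 486
V = 486 * pi
V = 1526.81
1526.81 m^3


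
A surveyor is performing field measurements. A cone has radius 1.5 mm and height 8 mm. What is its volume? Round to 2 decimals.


Shape: cone
Radius r = 1.5 mm, Height h = 8 mm
Formula: V = (1/3) * pi * r^2 * h
r^2 = 2.25
pi * r^2 * h = pi * 2.25 * 8 = 18 * pi
V = 18 * pi / 3
V = 18.85
18.85 mm^3


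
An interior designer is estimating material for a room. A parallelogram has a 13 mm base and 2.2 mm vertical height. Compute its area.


Shape: parallelogram
Base b = 13 mm, Height h = 2.2 mm
Formula: A = b * h
A = 13 * 2.2
A = 28.6
28.6 mm^2


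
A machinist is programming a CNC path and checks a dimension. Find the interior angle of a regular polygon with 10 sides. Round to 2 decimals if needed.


Shape: regular decagon (10 sides)
Formula: interior angle = (n - 2) * 180 / n
(n - 2) = 8
(n - 2) * 180 = 1440
angle = 1440 / 10
angle = 144
144 degrees


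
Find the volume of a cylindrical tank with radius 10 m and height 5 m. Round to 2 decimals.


Shape: cylinder
Radius r = 10 m, Height h = 5 m
Formula: V = pi * r^2 * h
r^2 = 100
V = pi * 100 * 5
V = 500 * pi
V = 1570.8
1570.8 m^3


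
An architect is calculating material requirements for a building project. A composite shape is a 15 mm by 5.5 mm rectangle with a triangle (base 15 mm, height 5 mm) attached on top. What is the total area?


Composite shape: rectangle + triangle
Rectangle area = 15 * 5.5 = 82.5
Triangle area = 0.5 * 15 * 5 = 37.5
Total = 82.5 + 37.5
Total = 120
120 mm^2


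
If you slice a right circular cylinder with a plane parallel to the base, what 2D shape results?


Solid: right circular cylinder
Cutting plane: parallel to the base
Visualize the intersection of the plane with the solid's surface.
The boundary of the cut region is a circle.
circle


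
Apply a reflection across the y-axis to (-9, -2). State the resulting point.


Transformation: reflection
Original point: (-9, -2)
Rule for reflection over the y-axis: (x, y) -> (-x, y)
Apply: (-9, -2) -> (9, -2)
(9, -2)


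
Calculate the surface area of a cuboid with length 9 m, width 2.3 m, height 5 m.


Shape: rectangular prism
l = 9 m, w = 2.3 m, h = 5 m
Formula: SA = 2(lw + lh + wh)
lw = 20.7, lh = 45, wh = 11.5
lw + lh + wh = 77.2
SA = 2 * 77.2
SA = 154.4
154.4 m^2


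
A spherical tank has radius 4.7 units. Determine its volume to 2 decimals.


Shape: sphere
Radius r = 4.7 units
Formula: V = (4/3) * pi * r^3
r^3 = 103.823
(4/3) * 103.823 = 138.430667
V = 138.430667 * pi
V = 434.89
434.89 units^3


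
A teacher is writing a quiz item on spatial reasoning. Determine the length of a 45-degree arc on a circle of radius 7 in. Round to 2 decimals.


Shape: circular arc
Radius r = 7 in, Angle = 45 degrees
Formula: L = (angle/360) * 2 * pi * r
2 * pi * r = 14 * pi
L = (45/360) * 14 * pi
L = 1.75 * pi
L = 5.5
5.5 in


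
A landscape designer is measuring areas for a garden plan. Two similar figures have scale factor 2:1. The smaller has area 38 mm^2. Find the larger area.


Linear scale factor k = 2
Original area = 38 mm^2
Rule: under a linear scaling by k, areas scale by k^2.
k^2 = 2^2 = 4
New area = 38 * 4
New area = 152
152 mm^2


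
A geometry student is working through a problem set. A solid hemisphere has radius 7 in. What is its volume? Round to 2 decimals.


Shape: hemisphere (half of a sphere)
Radius r = 7 in
Formula: V = (1/2) * (4/3) * pi * r^3 = (2/3) * pi * r^3
r^3 = 343
(2/3) * 343 = 228.666667
V = 228.666667 * pi
V = 718.38
718.38 in^3


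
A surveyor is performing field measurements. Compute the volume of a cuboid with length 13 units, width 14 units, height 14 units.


Shape: rectangular prism
l = 13 units, w = 14 units, h = 14 units
Formula: V = l * w * h
V = 13 * 14 * 14
V = 182 * 14
V = 2548
2548 units^3


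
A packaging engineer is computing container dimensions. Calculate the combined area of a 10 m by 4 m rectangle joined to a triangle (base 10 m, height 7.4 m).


Composite shape: rectangle + triangle
Rectangle area = 10 * 4 = 40
Triangle area = 0.5 * 10 * 7.4 = 37
Total = 40 + 37
Total = 77
77 m^2


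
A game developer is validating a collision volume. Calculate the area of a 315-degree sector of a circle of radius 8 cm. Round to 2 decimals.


Shape: circular sector
Radius r = 8 cm, Angle = 315 degrees
Formula: A = (angle/360) * pi * r^2
r^2 = 64
Fraction of circle = 315/360
A = (315/360) * pi * 64
A = 56 * pi
A = 175.93
175.93 cm^2


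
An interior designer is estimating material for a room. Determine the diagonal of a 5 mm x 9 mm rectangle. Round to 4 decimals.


Shape: rectangle (diagonal via Pythagoras)
Sides: 5 mm and 9 mm
Formula: d = sqrt(l^2 + w^2)
l^2 = 25, w^2 = 81
l^2 + w^2 = 106
d = sqrt(106)
d = 10.2956
10.2956 mm


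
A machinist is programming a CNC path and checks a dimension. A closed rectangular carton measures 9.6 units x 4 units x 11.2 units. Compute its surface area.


Shape: rectangular prism
l = 9.6 units, w = 4 units, h = 11.2 units
Formula: SA = 2(lw + lh + wh)
lw = 38.4, lh = 107.52, wh = 44.8
lw + lh + wh = 190.72
SA = 2 * 190.72
SA = 381.44
381.44 units^2


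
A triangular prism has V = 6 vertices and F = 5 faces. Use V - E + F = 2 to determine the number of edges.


Polyhedron: triangular prism
Euler's formula for convex polyhedra: V - E + F = 2
Given: V = 6 vertices and F = 5 faces
Solve for E:
E = V + F - 2 = 6 + 5 - 2 = 9
9 edges


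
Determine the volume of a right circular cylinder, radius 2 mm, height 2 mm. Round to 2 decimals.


Shape: cylinder
Radius r = 2 mm, Height h = 2 mm
Formula: V = pi * r^2 * h
r^2 = 4
V = pi * 4 * 2
V = 8 * pi
V = 25.13
25.13 mm^3


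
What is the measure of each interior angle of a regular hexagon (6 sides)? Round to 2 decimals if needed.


Shape: regular hexagon (6 sides)
Formula: interior angle = (n - 2) * 180 / n
(n - 2) = 4
(n - 2) * 180 = 720
angle = 720 / 6
angle = 120
120 degrees


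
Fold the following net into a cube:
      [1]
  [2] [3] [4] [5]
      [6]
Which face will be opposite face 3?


Net: cross layout. Take square 3 as the base (bottom).
Fold the four squares in the horizontal row up around 3: 2 -> left, 4 -> right, 5 wraps to the top.
Fold 1 and 6 up from 3: 1 -> back, 6 -> front.
Opposite pairs are therefore: (1, 6), (2, 4), (3, 5).
Face 3 is opposite face 5.
face 5


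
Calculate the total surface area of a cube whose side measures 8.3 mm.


Shape: cube
Side s = 8.3 mm
A cube has 6 square faces.
Formula: SA = 6 * s^2
s^2 = 68.89
SA = 6 * 68.89
SA = 413.34
413.34 mm^2


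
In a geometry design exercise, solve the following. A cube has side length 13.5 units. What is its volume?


Shape: cube
Side s = 13.5 units
Formula: V = s^3
V = 13.5 * 13.5 * 13.5
V = 182.25 * 13.5
V = 2460.375
2460.375 units^3


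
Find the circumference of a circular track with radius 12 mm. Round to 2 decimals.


Shape: circle
Radius r = 12 mm
Formula: C = 2 * pi * r
C = 2 * pi * 12
C = 24 * pi
C = 75.4
75.4 mm


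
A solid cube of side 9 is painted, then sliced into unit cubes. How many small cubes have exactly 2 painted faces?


Large cube: 9 x 9 x 9, cut into unit cubes.
n = 9, so n - 2 = 7
Cubes with 2 painted faces lie along the edges, excluding corners.
A cube has 12 edges; each contributes (n - 2) = 7 such cubes.
Count = 12 * 7 = 84
84 unit cubes


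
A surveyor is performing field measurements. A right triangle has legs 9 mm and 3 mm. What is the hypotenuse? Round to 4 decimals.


Shape: right triangle
Legs a = 9 mm, b = 3 mm
Formula: c = sqrt(a^2 + b^2)
a^2 = 81, b^2 = 9
a^2 + b^2 = 90
c = sqrt(90)
c = 9.4868
9.4868 mm


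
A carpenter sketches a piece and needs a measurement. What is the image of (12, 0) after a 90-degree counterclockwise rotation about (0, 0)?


Transformation: rotation about the origin
Original point: (12, 0)
Rule for 90 deg counterclockwise: (x, y) -> (-y, x)
Apply: (12, 0) -> (0, 12)
(0, 12)


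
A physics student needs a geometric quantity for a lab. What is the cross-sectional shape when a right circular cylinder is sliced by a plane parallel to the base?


Solid: right circular cylinder
Cutting plane: parallel to the base
Visualize the intersection of the plane with the solid's surface.
The boundary of the cut region is a circle.
circle


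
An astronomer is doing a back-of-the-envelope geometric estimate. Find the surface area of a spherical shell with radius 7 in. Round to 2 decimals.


Shape: sphere
Radius r = 7 in
Formula: SA = 4 * pi * r^2
r^2 = 49
SA = 4 * pi * 49
SA = 196 * pi
SA = 615.75
615.75 in^2


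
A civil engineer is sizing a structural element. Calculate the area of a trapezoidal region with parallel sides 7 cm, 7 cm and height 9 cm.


Shape: trapezoid
Parallel sides a = 7 cm, b = 7 cm; Height h = 9 cm
Formula: A = (a + b) * h / 2
a + b = 7 + 7 = 14
A = 14 * 9 / 2
A = 126 / 2
A = 63
63 cm^2


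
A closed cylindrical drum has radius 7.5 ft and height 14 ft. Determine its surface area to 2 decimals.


Shape: closed cylinder
Radius r = 7.5 ft, Height h = 14 ft
Formula: SA = 2*pi*r^2 + 2*pi*r*h = 2*pi*r*(r + h)
r + h = 21.5
2 * r * (r + h) = 2 * 7.5 * 21.5 = 322.5
SA = 322.5 * pi
SA = 1013.16
1013.16 ft^2


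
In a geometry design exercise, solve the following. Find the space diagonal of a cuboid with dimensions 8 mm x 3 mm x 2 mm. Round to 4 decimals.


Shape: rectangular box (space diagonal)
l = 8 mm, w = 3 mm, h = 2 mm
Visualize: the diagonal of the base, then a right triangle with that diagonal and the height.
Formula: d = sqrt(l^2 + w^2 + h^2)
l^2 + w^2 + h^2 = 64 + 9 + 4 = 77
d = sqrt(77)
d = 8.775
8.775 mm


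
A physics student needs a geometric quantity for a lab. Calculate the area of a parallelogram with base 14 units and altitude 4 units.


Shape: parallelogram
Base b = 14 units, Height h = 4 units
Formula: A = b * h
A = 14 * 4
A = 56
56 units^2


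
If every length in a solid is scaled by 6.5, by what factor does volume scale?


Linear scale factor k = 6.5
Rule: under a linear scaling by k, volumes scale by k^3.
k^3 = 6.5 * 6.5 * 6.5
k^3 = 42.25 * 6.5
k^3 = 274.625
Volume scales by a factor of 274.625.
274.625 (dimensionless)


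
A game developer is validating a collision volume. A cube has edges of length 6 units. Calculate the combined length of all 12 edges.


Shape: cube
Side s = 6 units
A cube has 12 edges, all equal.
Formula: total edge length = 12 * s
Total = 12 * 6
Total = 72
72 units


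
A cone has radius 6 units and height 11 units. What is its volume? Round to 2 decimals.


Shape: cone
Radius r = 6 units, Height h = 11 units
Formula: V = (1/3) * pi * r^2 * h
r^2 = 36
pi * r^2 * h = pi * 36 * 11 = 396 * pi
V = 396 * pi / 3
V = 414.69
414.69 units^3


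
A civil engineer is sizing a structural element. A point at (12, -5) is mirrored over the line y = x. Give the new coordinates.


Transformation: reflection
Original point: (12, -5)
Rule for reflection over y = x: (x, y) -> (y, x)
Apply: (12, -5) -> (-5, 12)
(-5, 12)


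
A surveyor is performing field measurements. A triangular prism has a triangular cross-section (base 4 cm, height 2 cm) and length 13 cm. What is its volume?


Shape: triangular prism
Triangle base = 4 cm, triangle height = 2 cm, prism length L = 13 cm
Formula: V = (1/2 * b * h_tri) * L
Cross-section area = 0.5 * 4 * 2 = 4
V = 4 * 13
V = 52
52 cm^3


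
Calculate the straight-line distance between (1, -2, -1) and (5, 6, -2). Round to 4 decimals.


3D distance between two points
P1 = (1, -2, -1), P2 = (5, 6, -2)
Formula: d = sqrt((x2-x1)^2 + (y2-y1)^2 + (z2-z1)^2)
dx = 5 - 1 = 4
dy = 6 - -2 = 8
dz = -2 - -1 = -1
dx^2 + dy^2 + dz^2 = 16 + 64 + 1 = 81
d = sqrt(81)
d = 9.0
9 units


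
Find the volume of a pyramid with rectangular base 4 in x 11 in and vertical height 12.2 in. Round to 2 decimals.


Shape: rectangular pyramid
Base: 4 in x 11 in, Height h = 12.2 in
Formula: V = (1/3) * base_area * h
base_area = 4 * 11 = 44
base_area * h = 44 * 12.2 = 536.8
V = 536.8 / 3
V = 178.93
178.93 in^3


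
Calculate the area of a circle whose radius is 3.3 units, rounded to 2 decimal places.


Shape: circle
Radius r = 3.3 units
Formula: A = pi * r^2
r^2 = 3.3^2 = 10.89
A = pi * 10.89
A = 34.21
34.21 units^2


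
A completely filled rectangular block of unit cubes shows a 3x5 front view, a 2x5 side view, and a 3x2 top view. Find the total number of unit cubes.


Orthographic views of a solid rectangular block:
Front view 3 x 5 -> length = 3, height = 5
Side view 2 x 5 -> width = 2, height = 5 (consistent)
Top view 3 x 2 -> confirms length = 3, width = 2
The block is 3 x 2 x 5.
Total unit cubes = 3 * 2 * 5 = 30
30 unit cubes


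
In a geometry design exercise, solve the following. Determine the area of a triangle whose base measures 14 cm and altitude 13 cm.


Shape: triangle
Base b = 14 cm, Height h = 13 cm
Formula: A = (1/2) * b * h
A = 0.5 * 14 * 13
A = 0.5 * 182
A = 91
91 cm^2


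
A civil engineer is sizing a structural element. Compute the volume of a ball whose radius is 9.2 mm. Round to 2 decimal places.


Shape: sphere
Radius r = 9.2 mm
Formula: V = (4/3) * pi * r^3
r^3 = 778.688
(4/3) * 778.688 = 1038.250667
V = 1038.250667 * pi
V = 3261.76
3261.76 mm^3


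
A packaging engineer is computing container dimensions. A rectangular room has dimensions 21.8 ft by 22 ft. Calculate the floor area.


Shape: rectangle
Length l = 21.8 ft, Width w = 22 ft
Formula: A = l * w
A = 21.8 * 22
A = 479.6
479.6 ft^2


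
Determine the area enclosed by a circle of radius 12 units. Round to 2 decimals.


Shape: circle
Radius r = 12 units
Formula: A = pi * r^2
r^2 = 12^2 = 144
A = pi * 144
A = 452.39
452.39 units^2


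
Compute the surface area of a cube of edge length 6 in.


Shape: cube
Side s = 6 in
A cube has 6 square faces.
Formula: SA = 6 * s^2
s^2 = 36
SA = 6 * 36
SA = 216
216 in^2


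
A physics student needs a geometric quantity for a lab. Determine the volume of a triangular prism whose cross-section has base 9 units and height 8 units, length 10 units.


Shape: triangular prism
Triangle base = 9 units, triangle height = 8 units, prism length L = 10 units
Formula: V = (1/2 * b * h_tri) * L
Cross-section area = 0.5 * 9 * 8 = 36
V = 36 * 10
V = 360
360 units^3


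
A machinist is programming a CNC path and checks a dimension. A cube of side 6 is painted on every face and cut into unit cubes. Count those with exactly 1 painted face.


Large cube: 6 x 6 x 6, cut into unit cubes.
n = 6, so n - 2 = 4
Cubes with 1 painted face lie in the interior of each face.
A cube has 6 faces; each contributes (n - 2)^2 = 16 such cubes.
Count = 6 * 16 = 96
96 unit cubes


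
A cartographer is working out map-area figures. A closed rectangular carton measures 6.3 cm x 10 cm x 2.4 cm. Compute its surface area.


Shape: rectangular prism
l = 6.3 cm, w = 10 cm, h = 2.4 cm
Formula: SA = 2(lw + lh + wh)
lw = 63, lh = 15.12, wh = 24
lw + lh + wh = 102.12
SA = 2 * 102.12
SA = 204.24
204.24 cm^2


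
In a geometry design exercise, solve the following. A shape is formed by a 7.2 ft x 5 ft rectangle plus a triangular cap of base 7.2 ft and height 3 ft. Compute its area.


Composite shape: rectangle + triangle
Rectangle area = 7.2 * 5 = 36
Triangle area = 0.5 * 7.2 * 3 = 10.8
Total = 36 + 10.8
Total = 46.8
46.8 ft^2


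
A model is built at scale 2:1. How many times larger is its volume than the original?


Linear scale factor k = 2
Rule: under a linear scaling by k, volumes scale by k^3.
k^3 = 2 * 2 * 2
k^3 = 4 * 2
k^3 = 8
Volume scales by a factor of 8.
8 (dimensionless)


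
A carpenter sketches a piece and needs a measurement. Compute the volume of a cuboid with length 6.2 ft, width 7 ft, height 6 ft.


Shape: rectangular prism
l = 6.2 ft, w = 7 ft, h = 6 ft
Formula: V = l * w * h
V = 6.2 * 7 * 6
V = 43.4 * 6
V = 260.4
260.4 ft^3


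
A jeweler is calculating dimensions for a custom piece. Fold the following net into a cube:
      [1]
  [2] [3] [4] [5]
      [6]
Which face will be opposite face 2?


Net: cross layout. Take square 3 as the base (bottom).
Fold the four squares in the horizontal row up around 3: 2 -> left, 4 -> right, 5 wraps to the top.
Fold 1 and 6 up from 3: 1 -> back, 6 -> front.
Opposite pairs are therefore: (1, 6), (2, 4), (3, 5).
Face 2 is opposite face 4.
face 4


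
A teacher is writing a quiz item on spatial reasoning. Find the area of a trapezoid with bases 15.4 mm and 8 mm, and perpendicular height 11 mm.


Shape: trapezoid
Parallel sides a = 15.4 mm, b = 8 mm; Height h = 11 mm
Formula: A = (a + b) * h / 2
a + b = 15.4 + 8 = 23.4
A = 23.4 * 11 / 2
A = 257.4 / 2
A = 128.7
128.7 mm^2


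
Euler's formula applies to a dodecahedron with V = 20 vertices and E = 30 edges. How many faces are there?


Polyhedron: dodecahedron
Euler's formula for convex polyhedra: V - E + F = 2
Given: V = 20 vertices and E = 30 edges
Solve for F:
F = 2 + E - V = 2 + 30 - 20 = 12
12 faces


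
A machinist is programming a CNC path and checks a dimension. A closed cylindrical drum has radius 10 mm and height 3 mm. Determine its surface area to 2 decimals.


Shape: closed cylinder
Radius r = 10 mm, Height h = 3 mm
Formula: SA = 2*pi*r^2 + 2*pi*r*h = 2*pi*r*(r + h)
r + h = 13
2 * r * (r + h) = 2 * 10 * 13 = 260
SA = 260 * pi
SA = 816.81
816.81 mm^2


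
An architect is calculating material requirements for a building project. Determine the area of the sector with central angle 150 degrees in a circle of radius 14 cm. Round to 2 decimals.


Shape: circular sector
Radius r = 14 cm, Angle = 150 degrees
Formula: A = (angle/360) * pi * r^2
r^2 = 196
Fraction of circle = 150/360
A = (150/360) * pi * 196
A = 81.666667 * pi
A = 256.56
256.56 cm^2


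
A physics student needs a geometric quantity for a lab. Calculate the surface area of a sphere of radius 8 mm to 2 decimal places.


Shape: sphere
Radius r = 8 mm
Formula: SA = 4 * pi * r^2
r^2 = 64
SA = 4 * pi * 64
SA = 256 * pi
SA = 804.25
804.25 mm^2


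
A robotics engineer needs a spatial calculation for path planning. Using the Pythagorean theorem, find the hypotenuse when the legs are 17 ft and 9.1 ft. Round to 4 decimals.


Shape: right triangle
Legs a = 17 ft, b = 9.1 ft
Formula: c = sqrt(a^2 + b^2)
a^2 = 289, b^2 = 82.81
a^2 + b^2 = 371.81
c = sqrt(371.81)
c = 19.2824
19.2824 ft


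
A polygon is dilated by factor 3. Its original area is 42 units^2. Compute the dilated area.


Linear scale factor k = 3
Original area = 42 units^2
Rule: under a linear scaling by k, areas scale by k^2.
k^2 = 3^2 = 9
New area = 42 * 9
New area = 378
378 units^2


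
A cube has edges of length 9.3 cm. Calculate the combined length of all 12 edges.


Shape: cube
Side s = 9.3 cm
A cube has 12 edges, all equal.
Formula: total edge length = 12 * s
Total = 12 * 9.3
Total = 111.6
111.6 cm


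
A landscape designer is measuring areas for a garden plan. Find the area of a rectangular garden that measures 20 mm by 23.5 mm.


Shape: rectangle
Length l = 20 mm, Width w = 23.5 mm
Formula: A = l * w
A = 20 * 23.5
A = 470
470 mm^2


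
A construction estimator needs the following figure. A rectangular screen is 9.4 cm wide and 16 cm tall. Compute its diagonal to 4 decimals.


Shape: rectangle (diagonal via Pythagoras)
Sides: 9.4 cm and 16 cm
Formula: d = sqrt(l^2 + w^2)
l^2 = 88.36, w^2 = 256
l^2 + w^2 = 344.36
d = sqrt(344.36)
d = 18.5569
18.5569 cm


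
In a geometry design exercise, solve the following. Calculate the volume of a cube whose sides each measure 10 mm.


Shape: cube
Side s = 10 mm
Formula: V = s^3
V = 10 * 10 * 10
V = 100 * 10
V = 1000
1000 mm^3


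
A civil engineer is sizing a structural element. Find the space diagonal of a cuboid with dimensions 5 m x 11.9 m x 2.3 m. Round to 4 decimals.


Shape: rectangular box (space diagonal)
l = 5 m, w = 11.9 m, h = 2.3 m
Visualize: the diagonal of the base, then a right triangle with that diagonal and the height.
Formula: d = sqrt(l^2 + w^2 + h^2)
l^2 + w^2 + h^2 = 25 + 141.61 + 5.29 = 171.9
d = sqrt(171.9)
d = 13.1111
13.1111 m


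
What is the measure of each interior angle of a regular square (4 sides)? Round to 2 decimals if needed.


Shape: regular square (4 sides)
Formula: interior angle = (n - 2) * 180 / n
(n - 2) = 2
(n - 2) * 180 = 360
angle = 360 / 4
angle = 90
90 degrees


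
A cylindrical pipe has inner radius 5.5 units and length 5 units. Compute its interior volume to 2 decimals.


Shape: cylinder
Radius r = 5.5 units, Height h = 5 units
Formula: V = pi * r^2 * h
r^2 = 30.25
V = pi * 30.25 * 5
V = 151.25 * pi
V = 475.17
475.17 units^3


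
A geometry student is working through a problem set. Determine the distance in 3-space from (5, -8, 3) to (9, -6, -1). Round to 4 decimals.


3D distance between two points
P1 = (5, -8, 3), P2 = (9, -6, -1)
Formula: d = sqrt((x2-x1)^2 + (y2-y1)^2 + (z2-z1)^2)
dx = 9 - 5 = 4
dy = -6 - -8 = 2
dz = -1 - 3 = -4
dx^2 + dy^2 + dz^2 = 16 + 4 + 16 = 36
d = sqrt(36)
d = 6.0
6 units


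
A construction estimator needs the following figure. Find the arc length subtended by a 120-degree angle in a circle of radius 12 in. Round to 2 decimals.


Shape: circular arc
Radius r = 12 in, Angle = 120 degrees
Formula: L = (angle/360) * 2 * pi * r
2 * pi * r = 24 * pi
L = (120/360) * 24 * pi
L = 8 * pi
L = 25.13
25.13 in


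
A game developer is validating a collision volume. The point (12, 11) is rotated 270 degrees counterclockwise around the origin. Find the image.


Transformation: rotation about the origin
Original point: (12, 11)
Rule for 270 deg counterclockwise: (x, y) -> (y, -x)
Apply: (12, 11) -> (11, -12)
(11, -12)


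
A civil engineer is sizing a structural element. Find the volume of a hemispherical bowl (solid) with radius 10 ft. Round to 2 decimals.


Shape: hemisphere (half of a sphere)
Radius r = 10 ft
Formula: V = (1/2) * (4/3) * pi * r^3 = (2/3) * pi * r^3
r^3 = 1000
(2/3) * 1000 = 666.666667
V = 666.666667 * pi
V = 2094.4
2094.4 ft^3


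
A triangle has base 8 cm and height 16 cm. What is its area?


Shape: triangle
Base b = 8 cm, Height h = 16 cm
Formula: A = (1/2) * b * h
A = 0.5 * 8 * 16
A = 0.5 * 128
A = 64
64 cm^2


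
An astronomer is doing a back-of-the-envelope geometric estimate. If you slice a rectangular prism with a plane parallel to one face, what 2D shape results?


Solid: rectangular prism
Cutting plane: parallel to one face
Visualize the intersection of the plane with the solid's surface.
The boundary of the cut region is a rectangle.
rectangle


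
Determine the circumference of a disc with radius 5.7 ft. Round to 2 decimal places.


Shape: circle
Radius r = 5.7 ft
Formula: C = 2 * pi * r
C = 2 * pi * 5.7
C = 11.4 * pi
C = 35.81
35.81 ft


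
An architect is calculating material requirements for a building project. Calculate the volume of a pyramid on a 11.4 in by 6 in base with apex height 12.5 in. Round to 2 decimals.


Shape: rectangular pyramid
Base: 11.4 in x 6 in, Height h = 12.5 in
Formula: V = (1/3) * base_area * h
base_area = 11.4 * 6 = 68.4
base_area * h = 68.4 * 12.5 = 855
V = 855 / 3
V = 285
285 in^3


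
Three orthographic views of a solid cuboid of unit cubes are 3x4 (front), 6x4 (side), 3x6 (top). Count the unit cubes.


Orthographic views of a solid rectangular block:
Front view 3 x 4 -> length = 3, height = 4
Side view 6 x 4 -> width = 6, height = 4 (consistent)
Top view 3 x 6 -> confirms length = 3, width = 6
The block is 3 x 6 x 4.
Total unit cubes = 3 * 6 * 4 = 72
72 unit cubes


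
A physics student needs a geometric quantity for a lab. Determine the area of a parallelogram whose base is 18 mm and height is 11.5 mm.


Shape: parallelogram
Base b = 18 mm, Height h = 11.5 mm
Formula: A = b * h
A = 18 * 11.5
A = 207
207 mm^2


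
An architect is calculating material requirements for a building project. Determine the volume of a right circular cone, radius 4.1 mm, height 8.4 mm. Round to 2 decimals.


Shape: cone
Radius r = 4.1 mm, Height h = 8.4 mm
Formula: V = (1/3) * pi * r^2 * h
r^2 = 16.81
pi * r^2 * h = pi * 16.81 * 8.4 = 141.204 * pi
V = 141.204 * pi / 3
V = 147.87
147.87 mm^3


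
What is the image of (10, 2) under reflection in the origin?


Transformation: reflection
Original point: (10, 2)
Rule for reflection through the origin: (x, y) -> (-x, -y)
Apply: (10, 2) -> (-10, -2)
(-10, -2)


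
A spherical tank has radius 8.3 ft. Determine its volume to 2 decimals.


Shape: sphere
Radius r = 8.3 ft
Formula: V = (4/3) * pi * r^3
r^3 = 571.787
(4/3) * 571.787 = 762.382667
V = 762.382667 * pi
V = 2395.1
2395.1 ft^3


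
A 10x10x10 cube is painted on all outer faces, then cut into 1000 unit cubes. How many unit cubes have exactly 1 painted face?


Large cube: 10 x 10 x 10, cut into unit cubes.
n = 10, so n - 2 = 8
Cubes with 1 painted face lie in the interior of each face.
A cube has 6 faces; each contributes (n - 2)^2 = 64 such cubes.
Count = 6 * 64 = 384
384 unit cubes


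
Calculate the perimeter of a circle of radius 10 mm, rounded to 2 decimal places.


Shape: circle
Radius r = 10 mm
Formula: C = 2 * pi * r
C = 2 * pi * 10
C = 20 * pi
C = 62.83
62.83 mm


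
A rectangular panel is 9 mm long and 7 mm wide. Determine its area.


Shape: rectangle
Length l = 9 mm, Width w = 7 mm
Formula: A = l * w
A = 9 * 7
A = 63
63 mm^2


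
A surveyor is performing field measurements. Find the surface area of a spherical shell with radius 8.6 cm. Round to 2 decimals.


Shape: sphere
Radius r = 8.6 cm
Formula: SA = 4 * pi * r^2
r^2 = 73.96
SA = 4 * pi * 73.96
SA = 295.84 * pi
SA = 929.41
929.41 cm^2


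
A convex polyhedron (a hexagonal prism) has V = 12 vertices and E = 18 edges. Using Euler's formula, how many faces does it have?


Polyhedron: hexagonal prism
Euler's formula for convex polyhedra: V - E + F = 2
Given: V = 12 vertices and E = 18 edges
Solve for F:
F = 2 + E - V = 2 + 18 - 12 = 8
8 faces


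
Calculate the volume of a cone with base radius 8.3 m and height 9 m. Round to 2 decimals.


Shape: cone
Radius r = 8.3 m, Height h = 9 m
Formula: V = (1/3) * pi * r^2 * h
r^2 = 68.89
pi * r^2 * h = pi * 68.89 * 9 = 620.01 * pi
V = 620.01 * pi / 3
V = 649.27
649.27 m^3


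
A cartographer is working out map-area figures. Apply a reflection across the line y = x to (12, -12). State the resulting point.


Transformation: reflection
Original point: (12, -12)
Rule for reflection over y = x: (x, y) -> (y, x)
Apply: (12, -12) -> (-12, 12)
(-12, 12)


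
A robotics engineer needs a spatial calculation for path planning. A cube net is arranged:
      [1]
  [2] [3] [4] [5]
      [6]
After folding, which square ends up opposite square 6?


Net: cross layout. Take square 3 as the base (bottom).
Fold the four squares in the horizontal row up around 3: 2 -> left, 4 -> right, 5 wraps to the top.
Fold 1 and 6 up from 3: 1 -> back, 6 -> front.
Opposite pairs are therefore: (1, 6), (2, 4), (3, 5).
Face 6 is opposite face 1.
face 1


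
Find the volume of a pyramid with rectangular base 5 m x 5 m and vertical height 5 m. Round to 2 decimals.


Shape: rectangular pyramid
Base: 5 m x 5 m, Height h = 5 m
Formula: V = (1/3) * base_area * h
base_area = 5 * 5 = 25
base_area * h = 25 * 5 = 125
V = 125 / 3
V = 41.67
41.67 m^3


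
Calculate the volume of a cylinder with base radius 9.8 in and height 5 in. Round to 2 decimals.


Shape: cylinder
Radius r = 9.8 in, Height h = 5 in
Formula: V = pi * r^2 * h
r^2 = 96.04
V = pi * 96.04 * 5
V = 480.2 * pi
V = 1508.59
1508.59 in^3


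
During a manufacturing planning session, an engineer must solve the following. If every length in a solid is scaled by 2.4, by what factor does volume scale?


Linear scale factor k = 2.4
Rule: under a linear scaling by k, volumes scale by k^3.
k^3 = 2.4 * 2.4 * 2.4
k^3 = 5.76 * 2.4
k^3 = 13.824
Volume scales by a factor of 13.824.
13.824 (dimensionless)


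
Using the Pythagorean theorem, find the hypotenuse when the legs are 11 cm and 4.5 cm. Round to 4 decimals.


Shape: right triangle
Legs a = 11 cm, b = 4.5 cm
Formula: c = sqrt(a^2 + b^2)
a^2 = 121, b^2 = 20.25
a^2 + b^2 = 141.25
c = sqrt(141.25)
c = 11.8849
11.8849 cm


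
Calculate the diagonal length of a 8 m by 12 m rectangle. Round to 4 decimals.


Shape: rectangle (diagonal via Pythagoras)
Sides: 8 m and 12 m
Formula: d = sqrt(l^2 + w^2)
l^2 = 64, w^2 = 144
l^2 + w^2 = 208
d = sqrt(208)
d = 14.4222
14.4222 m


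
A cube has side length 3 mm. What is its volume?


Shape: cube
Side s = 3 mm
Formula: V = s^3
V = 3 * 3 * 3
V = 9 * 3
V = 27
27 mm^3


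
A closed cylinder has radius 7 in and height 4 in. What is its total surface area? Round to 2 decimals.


Shape: closed cylinder
Radius r = 7 in, Height h = 4 in
Formula: SA = 2*pi*r^2 + 2*pi*r*h = 2*pi*r*(r + h)
r + h = 11
2 * r * (r + h) = 2 * 7 * 11 = 154
SA = 154 * pi
SA = 483.81
483.81 in^2


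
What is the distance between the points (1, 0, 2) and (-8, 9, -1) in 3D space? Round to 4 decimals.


3D distance between two points
P1 = (1, 0, 2), P2 = (-8, 9, -1)
Formula: d = sqrt((x2-x1)^2 + (y2-y1)^2 + (z2-z1)^2)
dx = -8 - 1 = -9
dy = 9 - 0 = 9
dz = -1 - 2 = -3
dx^2 + dy^2 + dz^2 = 81 + 81 + 9 = 171
d = sqrt(171)
d = 13.0767
13.0767 units


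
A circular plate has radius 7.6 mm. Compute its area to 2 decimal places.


Shape: circle
Radius r = 7.6 mm
Formula: A = pi * r^2
r^2 = 7.6^2 = 57.76
A = pi * 57.76
A = 181.46
181.46 mm^2


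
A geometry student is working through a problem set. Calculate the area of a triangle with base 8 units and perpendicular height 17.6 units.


Shape: triangle
Base b = 8 units, Height h = 17.6 units
Formula: A = (1/2) * b * h
A = 0.5 * 8 * 17.6
A = 0.5 * 140.8
A = 70.4
70.4 units^2


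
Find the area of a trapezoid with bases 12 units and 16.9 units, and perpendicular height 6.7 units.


Shape: trapezoid
Parallel sides a = 12 units, b = 16.9 units; Height h = 6.7 units
Formula: A = (a + b) * h / 2
a + b = 12 + 16.9 = 28.9
A = 28.9 * 6.7 / 2
A = 193.63 / 2
A = 96.815
96.815 units^2


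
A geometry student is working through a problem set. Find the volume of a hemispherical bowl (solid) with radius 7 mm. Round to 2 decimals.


Shape: hemisphere (half of a sphere)
Radius r = 7 mm
Formula: V = (1/2) * (4/3) * pi * r^3 = (2/3) * pi * r^3
r^3 = 343
(2/3) * 343 = 228.666667
V = 228.666667 * pi
V = 718.38
718.38 mm^3


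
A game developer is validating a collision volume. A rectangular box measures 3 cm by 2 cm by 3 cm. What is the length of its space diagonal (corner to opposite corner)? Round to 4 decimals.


Shape: rectangular box (space diagonal)
l = 3 cm, w = 2 cm, h = 3 cm
Visualize: the diagonal of the base, then a right triangle with that diagonal and the height.
Formula: d = sqrt(l^2 + w^2 + h^2)
l^2 + w^2 + h^2 = 9 + 4 + 9 = 22
d = sqrt(22)
d = 4.6904
4.6904 cm


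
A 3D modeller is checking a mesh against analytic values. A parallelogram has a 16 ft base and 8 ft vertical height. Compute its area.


Shape: parallelogram
Base b = 16 ft, Height h = 8 ft
Formula: A = b * h
A = 16 * 8
A = 128
128 ft^2


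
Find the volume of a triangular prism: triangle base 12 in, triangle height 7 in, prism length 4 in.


Shape: triangular prism
Triangle base = 12 in, triangle height = 7 in, prism length L = 4 in
Formula: V = (1/2 * b * h_tri) * L
Cross-section area = 0.5 * 12 * 7 = 42
V = 42 * 4
V = 168
168 in^3


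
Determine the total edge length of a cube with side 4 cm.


Shape: cube
Side s = 4 cm
A cube has 12 edges, all equal.
Formula: total edge length = 12 * s
Total = 12 * 4
Total = 48
48 cm


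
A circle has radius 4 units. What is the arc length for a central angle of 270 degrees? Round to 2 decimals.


Shape: circular arc
Radius r = 4 units, Angle = 270 degrees
Formula: L = (angle/360) * 2 * pi * r
2 * pi * r = 8 * pi
L = (270/360) * 8 * pi
L = 6 * pi
L = 18.85
18.85 units


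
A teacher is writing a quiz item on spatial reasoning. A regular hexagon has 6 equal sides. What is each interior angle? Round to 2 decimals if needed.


Shape: regular hexagon (6 sides)
Formula: interior angle = (n - 2) * 180 / n
(n - 2) = 4
(n - 2) * 180 = 720
angle = 720 / 6
angle = 120
120 degrees


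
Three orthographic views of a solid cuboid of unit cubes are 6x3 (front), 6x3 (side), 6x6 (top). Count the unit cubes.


Orthographic views of a solid rectangular block:
Front view 6 x 3 -> length = 6, height = 3
Side view 6 x 3 -> width = 6, height = 3 (consistent)
Top view 6 x 6 -> confirms length = 6, width = 6
The block is 6 x 6 x 3.
Total unit cubes = 6 * 6 * 3 = 108
108 unit cubes


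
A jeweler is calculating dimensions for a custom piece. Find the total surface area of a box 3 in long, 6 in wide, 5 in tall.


Shape: rectangular prism
l = 3 in, w = 6 in, h = 5 in
Formula: SA = 2(lw + lh + wh)
lw = 18, lh = 15, wh = 30
lw + lh + wh = 63
SA = 2 * 63
SA = 126
126 in^2


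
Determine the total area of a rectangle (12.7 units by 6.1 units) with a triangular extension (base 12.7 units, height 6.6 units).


Composite shape: rectangle + triangle
Rectangle area = 12.7 * 6.1 = 77.47
Triangle area = 0.5 * 12.7 * 6.6 = 41.91
Total = 77.47 + 41.91
Total = 119.38
119.38 units^2


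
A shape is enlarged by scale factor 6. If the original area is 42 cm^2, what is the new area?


Linear scale factor k = 6
Original area = 42 cm^2
Rule: under a linear scaling by k, areas scale by k^2.
k^2 = 6^2 = 36
New area = 42 * 36
New area = 1512
1512 cm^2


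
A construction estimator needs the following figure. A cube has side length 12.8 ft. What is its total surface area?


Shape: cube
Side s = 12.8 ft
A cube has 6 square faces.
Formula: SA = 6 * s^2
s^2 = 163.84
SA = 6 * 163.84
SA = 983.04
983.04 ft^2


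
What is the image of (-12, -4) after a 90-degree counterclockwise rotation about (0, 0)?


Transformation: rotation about the origin
Original point: (-12, -4)
Rule for 90 deg counterclockwise: (x, y) -> (-y, x)
Apply: (-12, -4) -> (4, -12)
(4, -12)


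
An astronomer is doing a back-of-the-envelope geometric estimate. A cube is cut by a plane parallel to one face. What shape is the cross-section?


Solid: cube
Cutting plane: parallel to one face
Visualize the intersection of the plane with the solid's surface.
The boundary of the cut region is a square.
square


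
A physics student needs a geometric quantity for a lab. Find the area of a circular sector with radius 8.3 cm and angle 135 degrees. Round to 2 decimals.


Shape: circular sector
Radius r = 8.3 cm, Angle = 135 degrees
Formula: A = (angle/360) * pi * r^2
r^2 = 68.89
Fraction of circle = 135/360
A = (135/360) * pi * 68.89
A = 25.83375 * pi
A = 81.16
81.16 cm^2


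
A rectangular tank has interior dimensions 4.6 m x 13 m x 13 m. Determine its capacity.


Shape: rectangular prism
l = 4.6 m, w = 13 m, h = 13 m
Formula: V = l * w * h
V = 4.6 * 13 * 13
V = 59.8 * 13
V = 777.4
777.4 m^3


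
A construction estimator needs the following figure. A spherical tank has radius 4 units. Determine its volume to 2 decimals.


Shape: sphere
Radius r = 4 units
Formula: V = (4/3) * pi * r^3
r^3 = 64
(4/3) * 64 = 85.333333
V = 85.333333 * pi
V = 268.08
268.08 units^3


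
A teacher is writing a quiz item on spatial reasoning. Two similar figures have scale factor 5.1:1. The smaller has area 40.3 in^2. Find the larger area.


Linear scale factor k = 5.1
Original area = 40.3 in^2
Rule: under a linear scaling by k, areas scale by k^2.
k^2 = 5.1^2 = 26.01
New area = 40.3 * 26.01
New area = 1048.203
1048.203 in^2


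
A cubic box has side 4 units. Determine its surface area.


Shape: cube
Side s = 4 units
A cube has 6 square faces.
Formula: SA = 6 * s^2
s^2 = 16
SA = 6 * 16
SA = 96
96 units^2


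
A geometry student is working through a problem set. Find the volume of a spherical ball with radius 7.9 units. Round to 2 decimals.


Shape: sphere
Radius r = 7.9 units
Formula: V = (4/3) * pi * r^3
r^3 = 493.039
(4/3) * 493.039 = 657.385333
V = 657.385333 * pi
V = 2065.24
2065.24 units^3


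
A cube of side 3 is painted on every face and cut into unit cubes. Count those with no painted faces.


Large cube: 3 x 3 x 3, cut into unit cubes.
n = 3, so n - 2 = 1
Unpainted cubes form the interior (n - 2)^3 block.
(n - 2)^3 = 1^3 = 1
1 unit cubes


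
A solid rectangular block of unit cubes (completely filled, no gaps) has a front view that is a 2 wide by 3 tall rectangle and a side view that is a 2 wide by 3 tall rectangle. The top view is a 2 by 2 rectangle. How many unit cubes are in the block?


Orthographic views of a solid rectangular block:
Front view 2 x 3 -> length = 2, height = 3
Side view 2 x 3 -> width = 2, height = 3 (consistent)
Top view 2 x 2 -> confirms length = 2, width = 2
The block is 2 x 2 x 3.
Total unit cubes = 2 * 2 * 3 = 12
12 unit cubes


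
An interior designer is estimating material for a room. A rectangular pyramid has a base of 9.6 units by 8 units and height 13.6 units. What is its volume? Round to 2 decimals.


Shape: rectangular pyramid
Base: 9.6 units x 8 units, Height h = 13.6 units
Formula: V = (1/3) * base_area * h
base_area = 9.6 * 8 = 76.8
base_area * h = 76.8 * 13.6 = 1044.48
V = 1044.48 / 3
V = 348.16
348.16 units^3


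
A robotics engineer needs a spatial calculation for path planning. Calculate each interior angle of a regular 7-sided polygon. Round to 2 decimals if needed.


Shape: regular heptagon (7 sides)
Formula: interior angle = (n - 2) * 180 / n
(n - 2) = 5
(n - 2) * 180 = 900
angle = 900 / 7
angle = 128.57
128.57 degrees


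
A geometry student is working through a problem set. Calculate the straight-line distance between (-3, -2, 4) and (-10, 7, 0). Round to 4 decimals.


3D distance between two points
P1 = (-3, -2, 4), P2 = (-10, 7, 0)
Formula: d = sqrt((x2-x1)^2 + (y2-y1)^2 + (z2-z1)^2)
dx = -10 - -3 = -7
dy = 7 - -2 = 9
dz = 0 - 4 = -4
dx^2 + dy^2 + dz^2 = 49 + 81 + 16 = 146
d = sqrt(146)
d = 12.083
12.083 units


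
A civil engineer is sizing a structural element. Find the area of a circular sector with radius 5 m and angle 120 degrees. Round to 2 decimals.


Shape: circular sector
Radius r = 5 m, Angle = 120 degrees
Formula: A = (angle/360) * pi * r^2
r^2 = 25
Fraction of circle = 120/360
A = (120/360) * pi * 25
A = 8.333333 * pi
A = 26.18
26.18 m^2


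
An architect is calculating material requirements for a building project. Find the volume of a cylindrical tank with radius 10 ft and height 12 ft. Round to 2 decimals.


Shape: cylinder
Radius r = 10 ft, Height h = 12 ft
Formula: V = pi * r^2 * h
r^2 = 100
V = pi * 100 * 12
V = 1200 * pi
V = 3769.91
3769.91 ft^3


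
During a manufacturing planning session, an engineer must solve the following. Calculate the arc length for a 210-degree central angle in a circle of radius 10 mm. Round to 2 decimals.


Shape: circular arc
Radius r = 10 mm, Angle = 210 degrees
Formula: L = (angle/360) * 2 * pi * r
2 * pi * r = 20 * pi
L = (210/360) * 20 * pi
L = 11.666667 * pi
L = 36.65
36.65 mm


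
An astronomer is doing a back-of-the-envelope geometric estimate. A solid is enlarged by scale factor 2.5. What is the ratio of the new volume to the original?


Linear scale factor k = 2.5
Rule: under a linear scaling by k, volumes scale by k^3.
k^3 = 2.5 * 2.5 * 2.5
k^3 = 6.25 * 2.5
k^3 = 15.625
Volume scales by a factor of 15.625.
15.625 (dimensionless)
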